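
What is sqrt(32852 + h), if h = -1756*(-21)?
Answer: 4*sqrt(4358) ≈ 264.06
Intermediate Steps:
h = 36876
sqrt(32852 + h) = sqrt(32852 + 36876) = sqrt(69728) = 4*sqrt(4358)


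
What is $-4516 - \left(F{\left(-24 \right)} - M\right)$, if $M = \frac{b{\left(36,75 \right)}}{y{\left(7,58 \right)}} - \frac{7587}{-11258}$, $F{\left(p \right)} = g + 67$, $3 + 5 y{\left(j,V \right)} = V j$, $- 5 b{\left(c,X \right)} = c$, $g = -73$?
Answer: $- \frac{1573776959}{348998} \approx -4509.4$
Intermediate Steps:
$b{\left(c,X \right)} = - \frac{c}{5}$
$y{\left(j,V \right)} = - \frac{3}{5} + \frac{V j}{5}$
$F{\left(p \right)} = -6$ ($F{\left(p \right)} = -73 + 67 = -6$)
$M = \frac{204021}{348998}$ ($M = \frac{\left(- \frac{1}{5}\right) 36}{- \frac{3}{5} + \frac{1}{5} \cdot 58 \cdot 7} - \frac{7587}{-11258} = - \frac{36}{5 \left(- \frac{3}{5} + \frac{406}{5}\right)} - - \frac{7587}{11258} = - \frac{36}{5 \cdot \frac{403}{5}} + \frac{7587}{11258} = \left(- \frac{36}{5}\right) \frac{5}{403} + \frac{7587}{11258} = - \frac{36}{403} + \frac{7587}{11258} = \frac{204021}{348998} \approx 0.58459$)
$-4516 - \left(F{\left(-24 \right)} - M\right) = -4516 - \left(-6 - \frac{204021}{348998}\right) = -4516 - - \frac{2298009}{348998} = -4516 + \frac{2298009}{348998} = - \frac{1573776959}{348998}$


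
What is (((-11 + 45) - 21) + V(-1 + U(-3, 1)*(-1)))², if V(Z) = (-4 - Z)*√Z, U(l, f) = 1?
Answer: 161 - 52*I*√2 ≈ 161.0 - 73.539*I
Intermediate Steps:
V(Z) = √Z*(-4 - Z)
(((-11 + 45) - 21) + V(-1 + U(-3, 1)*(-1)))² = (((-11 + 45) - 21) + √(-1 + 1*(-1))*(-4 - (-1 + 1*(-1))))² = ((34 - 21) + √(-1 - 1)*(-4 - (-1 - 1)))² = (13 + √(-2)*(-4 - 1*(-2)))² = (13 + (I*√2)*(-4 + 2))² = (13 + (I*√2)*(-2))² = (13 - 2*I*√2)²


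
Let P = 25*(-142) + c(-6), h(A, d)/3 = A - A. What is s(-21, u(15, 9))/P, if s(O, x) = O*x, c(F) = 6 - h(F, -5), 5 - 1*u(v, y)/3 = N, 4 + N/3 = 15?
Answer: -441/886 ≈ -0.49774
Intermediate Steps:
N = 33 (N = -12 + 3*15 = -12 + 45 = 33)
u(v, y) = -84 (u(v, y) = 15 - 3*33 = 15 - 99 = -84)
h(A, d) = 0 (h(A, d) = 3*(A - A) = 3*0 = 0)
c(F) = 6 (c(F) = 6 - 1*0 = 6 + 0 = 6)
P = -3544 (P = 25*(-142) + 6 = -3550 + 6 = -3544)
s(-21, u(15, 9))/P = -21*(-84)/(-3544) = 1764*(-1/3544) = -441/886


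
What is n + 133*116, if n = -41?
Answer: 15387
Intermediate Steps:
n + 133*116 = -41 + 133*116 = -41 + 15428 = 15387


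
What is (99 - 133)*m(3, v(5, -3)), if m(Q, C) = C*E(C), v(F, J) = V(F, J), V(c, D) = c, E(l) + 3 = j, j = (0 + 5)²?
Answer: -3740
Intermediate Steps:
j = 25 (j = 5² = 25)
E(l) = 22 (E(l) = -3 + 25 = 22)
v(F, J) = F
m(Q, C) = 22*C (m(Q, C) = C*22 = 22*C)
(99 - 133)*m(3, v(5, -3)) = (99 - 133)*(22*5) = -34*110 = -3740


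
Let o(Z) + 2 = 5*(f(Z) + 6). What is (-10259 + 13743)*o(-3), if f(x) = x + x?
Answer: -6968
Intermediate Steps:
f(x) = 2*x
o(Z) = 28 + 10*Z (o(Z) = -2 + 5*(2*Z + 6) = -2 + 5*(6 + 2*Z) = -2 + (30 + 10*Z) = 28 + 10*Z)
(-10259 + 13743)*o(-3) = (-10259 + 13743)*(28 + 10*(-3)) = 3484*(28 - 30) = 3484*(-2) = -6968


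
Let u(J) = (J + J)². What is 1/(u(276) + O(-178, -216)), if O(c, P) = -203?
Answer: 1/304501 ≈ 3.2841e-6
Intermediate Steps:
u(J) = 4*J² (u(J) = (2*J)² = 4*J²)
1/(u(276) + O(-178, -216)) = 1/(4*276² - 203) = 1/(4*76176 - 203) = 1/(304704 - 203) = 1/304501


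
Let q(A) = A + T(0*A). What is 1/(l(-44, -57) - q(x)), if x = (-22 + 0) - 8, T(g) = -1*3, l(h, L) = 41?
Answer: 1/74 ≈ 0.013514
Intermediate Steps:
T(g) = -3
x = -30 (x = -22 - 8 = -30)
q(A) = -3 + A (q(A) = A - 3 = -3 + A)
1/(l(-44, -57) - q(x)) = 1/(41 - (-3 - 30)) = 1/(41 - 1*(-33)) = 1/(41 + 33) = 1/74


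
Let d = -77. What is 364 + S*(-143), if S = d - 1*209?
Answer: 41262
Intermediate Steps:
S = -286 (S = -77 - 1*209 = -77 - 209 = -286)
364 + S*(-143) = 364 - 286*(-143) = 364 + 40898 = 41262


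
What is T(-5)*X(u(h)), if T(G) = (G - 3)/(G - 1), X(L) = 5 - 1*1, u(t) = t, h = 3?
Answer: 16/3 ≈ 5.3333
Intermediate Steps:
X(L) = 4 (X(L) = 5 - 1 = 4)
T(G) = (-3 + G)/(-1 + G)
T(-5)*X(u(h)) = ((-3 - 5)/(-1 - 5))*4 = (-8/(-6))*4 = -1/6*(-8)*4 = (4/3)*4 = 16/3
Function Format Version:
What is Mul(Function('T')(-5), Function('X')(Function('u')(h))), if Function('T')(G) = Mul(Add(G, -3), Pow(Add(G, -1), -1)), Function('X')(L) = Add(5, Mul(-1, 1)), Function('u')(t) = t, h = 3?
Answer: Rational(16, 3) ≈ 5.3333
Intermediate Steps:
Function('X')(L) = 4 (Function('X')(L) = Add(5, -1) = 4)
Function('T')(G) = Mul(Pow(Add(-1, G), -1), Add(-3, G)) (Function('T')(G) = Mul(Add(-3, G), Pow(Add(-1, G), -1)) = Mul(Pow(Add(-1, G), -1), Add(-3, G)))
Mul(Function('T')(-5), Function('X')(Function('u')(h))) = Mul(Mul(Pow(Add(-1, -5), -1), Add(-3, -5)), 4) = Mul(Mul(Pow(-6, -1), -8), 4) = Mul(Mul(Rational(-1, 6), -8), 4) = Mul(Rational(4, 3), 4) = Rational(16, 3)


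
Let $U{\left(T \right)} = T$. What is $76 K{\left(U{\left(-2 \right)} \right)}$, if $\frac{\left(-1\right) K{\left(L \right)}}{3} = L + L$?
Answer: $912$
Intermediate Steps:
$K{\left(L \right)} = - 6 L$ ($K{\left(L \right)} = - 3 \left(L + L\right) = - 3 \cdot 2 L = - 6 L$)
$76 K{\left(U{\left(-2 \right)} \right)} = 76 \left(\left(-6\right) \left(-2\right)\right) = 76 \cdot 12 = 912$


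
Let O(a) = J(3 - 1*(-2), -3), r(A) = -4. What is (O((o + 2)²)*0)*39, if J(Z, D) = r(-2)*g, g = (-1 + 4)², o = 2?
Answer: 0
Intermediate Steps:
g = 9 (g = 3² = 9)
J(Z, D) = -36 (J(Z, D) = -4*9 = -36)
O(a) = -36
(O((o + 2)²)*0)*39 = -36*0*39 = 0*39 = 0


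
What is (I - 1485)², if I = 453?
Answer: 1065024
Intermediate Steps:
(I - 1485)² = (453 - 1485)² = (-1032)² = 1065024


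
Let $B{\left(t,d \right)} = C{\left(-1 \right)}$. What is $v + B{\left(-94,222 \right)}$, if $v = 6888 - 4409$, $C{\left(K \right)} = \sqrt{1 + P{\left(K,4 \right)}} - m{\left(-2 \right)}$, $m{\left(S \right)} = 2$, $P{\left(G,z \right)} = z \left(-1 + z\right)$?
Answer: $2477 + \sqrt{13} \approx 2480.6$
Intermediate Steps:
$C{\left(K \right)} = -2 + \sqrt{13}$ ($C{\left(K \right)} = \sqrt{1 + 4 \left(-1 + 4\right)} - 2 = \sqrt{1 + 4 \cdot 3} - 2 = \sqrt{1 + 12} - 2 = \sqrt{13} - 2 = -2 + \sqrt{13}$)
$B{\left(t,d \right)} = -2 + \sqrt{13}$
$v = 2479$ ($v = 6888 - 4409 = 2479$)
$v + B{\left(-94,222 \right)} = 2479 - \left(2 - \sqrt{13}\right) = 2477 + \sqrt{13}$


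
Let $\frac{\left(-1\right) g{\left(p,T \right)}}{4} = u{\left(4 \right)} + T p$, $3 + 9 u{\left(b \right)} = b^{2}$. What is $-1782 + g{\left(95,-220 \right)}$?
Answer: $\frac{736310}{9} \approx 81812.0$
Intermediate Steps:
$u{\left(b \right)} = - \frac{1}{3} + \frac{b^{2}}{9}$
$g{\left(p,T \right)} = - \frac{52}{9} - 4 T p$ ($g{\left(p,T \right)} = - 4 \left(\left(- \frac{1}{3} + \frac{4^{2}}{9}\right) + T p\right) = - 4 \left(\left(- \frac{1}{3} + \frac{1}{9} \cdot 16\right) + T p\right) = - 4 \left(\left(- \frac{1}{3} + \frac{16}{9}\right) + T p\right) = - 4 \left(\frac{13}{9} + T p\right) = - \frac{52}{9} - 4 T p$)
$-1782 + g{\left(95,-220 \right)} = -1782 - \left(\frac{52}{9} - 83600\right) = -1782 + \left(- \frac{52}{9} + 83600\right) = -1782 + \frac{752348}{9} = \frac{736310}{9}$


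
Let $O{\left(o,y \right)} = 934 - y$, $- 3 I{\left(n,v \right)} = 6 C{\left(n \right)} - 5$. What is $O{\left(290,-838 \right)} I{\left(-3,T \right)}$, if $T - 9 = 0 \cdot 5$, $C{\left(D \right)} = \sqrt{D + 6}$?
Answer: $\frac{8860}{3} - 3544 \sqrt{3} \approx -3185.1$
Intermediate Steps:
$C{\left(D \right)} = \sqrt{6 + D}$
$T = 9$ ($T = 9 + 0 \cdot 5 = 9 + 0 = 9$)
$I{\left(n,v \right)} = \frac{5}{3} - 2 \sqrt{6 + n}$ ($I{\left(n,v \right)} = - \frac{6 \sqrt{6 + n} - 5}{3} = - \frac{-5 + 6 \sqrt{6 + n}}{3} = \frac{5}{3} - 2 \sqrt{6 + n}$)
$O{\left(290,-838 \right)} I{\left(-3,T \right)} = \left(934 - -838\right) \left(\frac{5}{3} - 2 \sqrt{6 - 3}\right) = \left(934 + 838\right) \left(\frac{5}{3} - 2 \sqrt{3}\right) = 1772 \left(\frac{5}{3} - 2 \sqrt{3}\right) = \frac{8860}{3} - 3544 \sqrt{3}$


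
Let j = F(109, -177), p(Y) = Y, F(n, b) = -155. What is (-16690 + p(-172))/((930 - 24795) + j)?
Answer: 8431/12010 ≈ 0.70200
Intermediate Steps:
j = -155
(-16690 + p(-172))/((930 - 24795) + j) = (-16690 - 172)/((930 - 24795) - 155) = -16862/(-23865 - 155) = -16862/(-24020) = -16862*(-1/24020) = 8431/12010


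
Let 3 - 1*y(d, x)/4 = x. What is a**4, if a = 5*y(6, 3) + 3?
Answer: 81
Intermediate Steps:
y(d, x) = 12 - 4*x
a = 3 (a = 5*(12 - 4*3) + 3 = 5*(12 - 12) + 3 = 5*0 + 3 = 0 + 3 = 3)
a**4 = 3**4 = 81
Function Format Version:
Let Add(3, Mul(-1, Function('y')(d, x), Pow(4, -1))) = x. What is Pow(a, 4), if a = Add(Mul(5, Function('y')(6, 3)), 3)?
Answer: 81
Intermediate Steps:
Function('y')(d, x) = Add(12, Mul(-4, x))
a = 3 (a = Add(Mul(5, Add(12, Mul(-4, 3))), 3) = Add(Mul(5, Add(12, -12)), 3) = Add(Mul(5, 0), 3) = Add(0, 3) = 3)
Pow(a, 4) = Pow(3, 4) = 81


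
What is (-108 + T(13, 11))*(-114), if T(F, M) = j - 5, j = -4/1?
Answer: 13338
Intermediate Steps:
j = -4 ≈ -4.0000
T(F, M) = -9 (T(F, M) = -4 - 5 = -9)
(-108 + T(13, 11))*(-114) = (-108 - 9)*(-114) = -117*(-114) = 13338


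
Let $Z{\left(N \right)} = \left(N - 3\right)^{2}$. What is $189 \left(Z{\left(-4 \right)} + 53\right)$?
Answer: $19278$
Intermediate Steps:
$Z{\left(N \right)} = \left(-3 + N\right)^{2}$
$189 \left(Z{\left(-4 \right)} + 53\right) = 189 \left(\left(-3 - 4\right)^{2} + 53\right) = 189 \left(\left(-7\right)^{2} + 53\right) = 189 \left(49 + 53\right) = 189 \cdot 102 = 19278$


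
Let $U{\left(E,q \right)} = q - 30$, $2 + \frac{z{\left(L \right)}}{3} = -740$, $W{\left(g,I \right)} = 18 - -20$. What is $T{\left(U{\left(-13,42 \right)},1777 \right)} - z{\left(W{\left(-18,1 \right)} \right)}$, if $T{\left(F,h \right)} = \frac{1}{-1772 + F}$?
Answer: $\frac{3917759}{1760} \approx 2226.0$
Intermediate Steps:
$W{\left(g,I \right)} = 38$ ($W{\left(g,I \right)} = 18 + 20 = 38$)
$z{\left(L \right)} = -2226$ ($z{\left(L \right)} = -6 + 3 \left(-740\right) = -6 - 2220 = -2226$)
$U{\left(E,q \right)} = -30 + q$ ($U{\left(E,q \right)} = q - 30 = -30 + q$)
$T{\left(U{\left(-13,42 \right)},1777 \right)} - z{\left(W{\left(-18,1 \right)} \right)} = \frac{1}{-1772 + \left(-30 + 42\right)} - -2226 = \frac{1}{-1772 + 12} + 2226 = \frac{1}{-1760} + 2226 = - \frac{1}{1760} + 2226 = \frac{3917759}{1760}$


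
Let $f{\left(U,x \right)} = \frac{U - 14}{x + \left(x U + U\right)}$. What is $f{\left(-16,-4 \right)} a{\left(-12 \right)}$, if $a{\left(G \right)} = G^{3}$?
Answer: $\frac{12960}{11} \approx 1178.2$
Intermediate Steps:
$f{\left(U,x \right)} = \frac{-14 + U}{U + x + U x}$ ($f{\left(U,x \right)} = \frac{-14 + U}{x + \left(U x + U\right)} = \frac{-14 + U}{x + \left(U + U x\right)} = \frac{-14 + U}{U + x + U x}$)
$f{\left(-16,-4 \right)} a{\left(-12 \right)} = \frac{-14 - 16}{-16 - 4 - -64} \left(-12\right)^{3} = \frac{1}{-16 - 4 + 64} \left(-30\right) \left(-1728\right) = \frac{1}{44} \left(-30\right) \left(-1728\right) = \left(- \frac{15}{22}\right) \left(-1728\right) = \frac{12960}{11}$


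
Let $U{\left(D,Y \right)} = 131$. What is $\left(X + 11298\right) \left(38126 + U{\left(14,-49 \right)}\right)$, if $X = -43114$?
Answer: $-1217184712$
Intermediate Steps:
$\left(X + 11298\right) \left(38126 + U{\left(14,-49 \right)}\right) = \left(-43114 + 11298\right) \left(38126 + 131\right) = \left(-31816\right) 38257 = -1217184712$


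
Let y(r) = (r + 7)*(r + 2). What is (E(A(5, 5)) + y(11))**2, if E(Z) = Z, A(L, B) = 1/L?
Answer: 1371241/25 ≈ 54850.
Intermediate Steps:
y(r) = (2 + r)*(7 + r) (y(r) = (7 + r)*(2 + r) = (2 + r)*(7 + r))
(E(A(5, 5)) + y(11))**2 = (1/5 + (14 + 11**2 + 9*11))**2 = (1/5 + (14 + 121 + 99))**2 = (1/5 + 234)**2 = (1171/5)**2 = 1371241/25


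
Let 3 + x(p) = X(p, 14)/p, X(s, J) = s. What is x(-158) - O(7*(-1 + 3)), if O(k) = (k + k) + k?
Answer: -44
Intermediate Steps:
O(k) = 3*k (O(k) = 2*k + k = 3*k)
x(p) = -2 (x(p) = -3 + p/p = -3 + 1 = -2)
x(-158) - O(7*(-1 + 3)) = -2 - 3*7*(-1 + 3) = -2 - 3*7*2 = -2 - 3*14 = -2 - 1*42 = -2 - 42 = -44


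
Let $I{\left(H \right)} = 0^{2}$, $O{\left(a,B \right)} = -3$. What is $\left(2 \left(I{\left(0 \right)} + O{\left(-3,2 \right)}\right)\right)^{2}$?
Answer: $36$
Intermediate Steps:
$I{\left(H \right)} = 0$
$\left(2 \left(I{\left(0 \right)} + O{\left(-3,2 \right)}\right)\right)^{2} = \left(2 \left(0 - 3\right)\right)^{2} = \left(2 \left(-3\right)\right)^{2} = \left(-6\right)^{2} = 36$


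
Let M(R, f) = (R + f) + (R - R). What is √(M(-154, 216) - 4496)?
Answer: I*√4434 ≈ 66.588*I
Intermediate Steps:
M(R, f) = R + f (M(R, f) = (R + f) + 0 = R + f)
√(M(-154, 216) - 4496) = √((-154 + 216) - 4496) = √(62 - 4496) = √(-4434) = I*√4434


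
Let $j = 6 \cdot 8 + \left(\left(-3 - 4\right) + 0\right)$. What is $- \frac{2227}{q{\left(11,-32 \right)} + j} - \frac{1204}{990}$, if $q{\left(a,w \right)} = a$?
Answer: $- \frac{1133669}{25740} \approx -44.043$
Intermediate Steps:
$j = 41$ ($j = 48 + \left(-7 + 0\right) = 48 - 7 = 41$)
$- \frac{2227}{q{\left(11,-32 \right)} + j} - \frac{1204}{990} = - \frac{2227}{11 + 41} - \frac{1204}{990} = - \frac{2227}{52} - \frac{602}{495} = - \frac{1133669}{25740}$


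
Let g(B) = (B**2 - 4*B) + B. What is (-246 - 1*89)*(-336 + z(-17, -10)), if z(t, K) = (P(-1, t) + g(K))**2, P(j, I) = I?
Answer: -4165055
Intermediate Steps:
g(B) = B**2 - 3*B
z(t, K) = (t + K*(-3 + K))**2
(-246 - 1*89)*(-336 + z(-17, -10)) = (-246 - 1*89)*(-336 + (-17 - 10*(-3 - 10))**2) = (-246 - 89)*(-336 + (-17 - 10*(-13))**2) = -335*(-336 + (-17 + 130)**2) = -335*(-336 + 113**2) = -335*(-336 + 12769) = -335*12433 = -4165055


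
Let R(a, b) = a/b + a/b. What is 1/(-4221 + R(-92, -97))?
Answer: -97/409253 ≈ -0.00023702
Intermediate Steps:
R(a, b) = 2*a/b
1/(-4221 + R(-92, -97)) = 1/(-4221 + 2*(-92)/(-97)) = 1/(-4221 + 2*(-92)*(-1/97)) = 1/(-4221 + 184/97) = 1/(-409253/97) = -97/409253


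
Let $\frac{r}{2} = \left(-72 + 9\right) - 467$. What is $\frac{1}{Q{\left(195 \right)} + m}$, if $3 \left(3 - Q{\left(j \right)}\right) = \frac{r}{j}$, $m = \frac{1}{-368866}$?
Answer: $\frac{43157322}{207671441} \approx 0.20782$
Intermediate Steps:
$r = -1060$ ($r = 2 \left(\left(-72 + 9\right) - 467\right) = 2 \left(-63 - 467\right) = 2 \left(-530\right) = -1060$)
$m = - \frac{1}{368866} \approx -2.711 \cdot 10^{-6}$
$Q{\left(j \right)} = 3 + \frac{1060}{3 j}$ ($Q{\left(j \right)} = 3 - \frac{\left(-1060\right) \frac{1}{j}}{3} = 3 + \frac{1060}{3 j}$)
$\frac{1}{Q{\left(195 \right)} + m} = \frac{1}{\left(3 + \frac{1060}{3 \cdot 195}\right) - \frac{1}{368866}} = \frac{1}{\left(3 + \frac{1060}{3} \cdot \frac{1}{195}\right) - \frac{1}{368866}} = \frac{1}{\left(3 + \frac{212}{117}\right) - \frac{1}{368866}} = \frac{1}{\frac{563}{117} - \frac{1}{368866}} = \frac{1}{\frac{207671441}{43157322}} = \frac{43157322}{207671441}$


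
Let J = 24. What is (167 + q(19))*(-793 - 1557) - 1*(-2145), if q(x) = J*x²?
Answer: -20750705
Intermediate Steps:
q(x) = 24*x²
(167 + q(19))*(-793 - 1557) - 1*(-2145) = (167 + 24*19²)*(-793 - 1557) - 1*(-2145) = (167 + 24*361)*(-2350) + 2145 = (167 + 8664)*(-2350) + 2145 = 8831*(-2350) + 2145 = -20752850 + 2145 = -20750705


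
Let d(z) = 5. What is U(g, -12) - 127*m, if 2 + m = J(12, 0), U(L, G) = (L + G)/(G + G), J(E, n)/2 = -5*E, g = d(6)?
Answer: 371863/24 ≈ 15494.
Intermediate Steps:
g = 5
J(E, n) = -10*E (J(E, n) = 2*(-5*E) = -10*E)
U(L, G) = (G + L)/(2*G) (U(L, G) = (G + L)/((2*G)) = (G + L)*(1/(2*G)) = (G + L)/(2*G))
m = -122 (m = -2 - 10*12 = -2 - 120 = -122)
U(g, -12) - 127*m = (½)*(-12 + 5)/(-12) - 127*(-122) = (½)*(-1/12)*(-7) + 15494 = 7/24 + 15494 = 371863/24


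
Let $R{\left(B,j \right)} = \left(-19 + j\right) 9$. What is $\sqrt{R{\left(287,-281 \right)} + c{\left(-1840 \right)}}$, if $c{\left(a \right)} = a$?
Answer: $2 i \sqrt{1135} \approx 67.38 i$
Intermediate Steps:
$R{\left(B,j \right)} = -171 + 9 j$
$\sqrt{R{\left(287,-281 \right)} + c{\left(-1840 \right)}} = \sqrt{\left(-171 + 9 \left(-281\right)\right) - 1840} = \sqrt{\left(-171 - 2529\right) - 1840} = \sqrt{-2700 - 1840} = \sqrt{-4540} = 2 i \sqrt{1135}$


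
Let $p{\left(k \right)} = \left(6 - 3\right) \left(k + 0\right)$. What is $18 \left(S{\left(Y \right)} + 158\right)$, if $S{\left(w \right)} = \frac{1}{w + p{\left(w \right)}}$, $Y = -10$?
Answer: $\frac{56871}{20} \approx 2843.6$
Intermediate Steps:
$p{\left(k \right)} = 3 k$
$S{\left(w \right)} = \frac{1}{4 w}$ ($S{\left(w \right)} = \frac{1}{w + 3 w} = \frac{1}{4 w}$)
$18 \left(S{\left(Y \right)} + 158\right) = 18 \left(\frac{1}{4 \left(-10\right)} + 158\right) = 18 \left(\frac{1}{4} \left(- \frac{1}{10}\right) + 158\right) = 18 \left(- \frac{1}{40} + 158\right) = 18 \cdot \frac{6319}{40} = \frac{56871}{20}$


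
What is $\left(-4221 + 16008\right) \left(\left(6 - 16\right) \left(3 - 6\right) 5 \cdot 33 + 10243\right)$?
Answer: $179079891$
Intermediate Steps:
$\left(-4221 + 16008\right) \left(\left(6 - 16\right) \left(3 - 6\right) 5 \cdot 33 + 10243\right) = 11787 \left(\left(-10\right) \left(-3\right) 5 \cdot 33 + 10243\right) = 11787 \left(30 \cdot 5 \cdot 33 + 10243\right) = 11787 \left(150 \cdot 33 + 10243\right) = 11787 \left(4950 + 10243\right) = 11787 \cdot 15193 = 179079891$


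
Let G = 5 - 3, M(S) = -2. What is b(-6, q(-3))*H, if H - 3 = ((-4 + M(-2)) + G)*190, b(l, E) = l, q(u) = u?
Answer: 4542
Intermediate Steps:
G = 2
H = -757 (H = 3 + ((-4 - 2) + 2)*190 = 3 + (-6 + 2)*190 = 3 - 4*190 = 3 - 760 = -757)
b(-6, q(-3))*H = -6*(-757) = 4542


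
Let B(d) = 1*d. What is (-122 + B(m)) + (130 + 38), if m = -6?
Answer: 40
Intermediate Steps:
B(d) = d
(-122 + B(m)) + (130 + 38) = (-122 - 6) + (130 + 38) = -128 + 168 = 40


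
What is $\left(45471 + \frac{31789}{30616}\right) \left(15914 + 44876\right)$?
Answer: $\frac{42315065660375}{15308} \approx 2.7642 \cdot 10^{9}$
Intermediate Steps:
$\left(45471 + \frac{31789}{30616}\right) \left(15914 + 44876\right) = \left(45471 + 31789 \cdot \frac{1}{30616}\right) 60790 = \left(45471 + \frac{31789}{30616}\right) 60790 = \frac{1392171925}{30616} \cdot 60790 = \frac{42315065660375}{15308}$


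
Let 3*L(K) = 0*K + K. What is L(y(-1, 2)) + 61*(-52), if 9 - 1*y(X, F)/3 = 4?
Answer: -3167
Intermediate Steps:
y(X, F) = 15 (y(X, F) = 27 - 3*4 = 27 - 12 = 15)
L(K) = K/3 (L(K) = (0*K + K)/3 = (0 + K)/3 = K/3)
L(y(-1, 2)) + 61*(-52) = (⅓)*15 + 61*(-52) = 5 - 3172 = -3167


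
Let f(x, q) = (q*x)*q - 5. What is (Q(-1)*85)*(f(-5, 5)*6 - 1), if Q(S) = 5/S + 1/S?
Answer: 398310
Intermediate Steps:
f(x, q) = -5 + x*q**2 (f(x, q) = x*q**2 - 5 = -5 + x*q**2)
Q(S) = 6/S (Q(S) = 5/S + 1/S = 6/S)
(Q(-1)*85)*(f(-5, 5)*6 - 1) = ((6/(-1))*85)*((-5 - 5*5**2)*6 - 1) = ((6*(-1))*85)*((-5 - 5*25)*6 - 1) = (-6*85)*((-5 - 125)*6 - 1) = -510*(-130*6 - 1) = -510*(-780 - 1) = -510*(-781) = 398310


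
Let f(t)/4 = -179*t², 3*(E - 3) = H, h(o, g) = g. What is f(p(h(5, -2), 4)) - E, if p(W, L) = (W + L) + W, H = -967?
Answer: 958/3 ≈ 319.33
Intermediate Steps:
p(W, L) = L + 2*W (p(W, L) = (L + W) + W = L + 2*W)
E = -958/3 (E = 3 + (⅓)*(-967) = 3 - 967/3 = -958/3 ≈ -319.33)
f(t) = -716*t² (f(t) = 4*(-179*t²) = -716*t²)
f(p(h(5, -2), 4)) - E = -716*(4 + 2*(-2))² - 1*(-958/3) = -716*(4 - 4)² + 958/3 = -716*0² + 958/3 = -716*0 + 958/3 = 0 + 958/3 = 958/3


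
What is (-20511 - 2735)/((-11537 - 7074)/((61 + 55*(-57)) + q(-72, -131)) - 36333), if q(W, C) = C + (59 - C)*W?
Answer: 196254355/306732047 ≈ 0.63982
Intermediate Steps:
q(W, C) = C + W*(59 - C)
(-20511 - 2735)/((-11537 - 7074)/((61 + 55*(-57)) + q(-72, -131)) - 36333) = (-20511 - 2735)/((-11537 - 7074)/((61 + 55*(-57)) + (-131 + 59*(-72) - 1*(-131)*(-72))) - 36333) = -23246/(-18611/((61 - 3135) + (-131 - 4248 - 9432)) - 36333) = -23246/(-18611/(-3074 - 13811) - 36333) = -23246/(-18611/(-16885) - 36333) = -23246/(-18611*(-1/16885) - 36333) = -23246/(18611/16885 - 36333) = -23246/(-613464094/16885) = -23246*(-16885/613464094) = 196254355/306732047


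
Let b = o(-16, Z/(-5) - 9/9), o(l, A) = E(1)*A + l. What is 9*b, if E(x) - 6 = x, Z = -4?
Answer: -783/5 ≈ -156.60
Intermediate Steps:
E(x) = 6 + x
o(l, A) = l + 7*A (o(l, A) = (6 + 1)*A + l = 7*A + l = l + 7*A)
b = -87/5 (b = -16 + 7*(-4/(-5) - 9/9) = -16 + 7*(-4*(-⅕) - 9*⅑) = -16 + 7*(⅘ - 1) = -16 + 7*(-⅕) = -16 - 7/5 = -87/5 ≈ -17.400)
9*b = 9*(-87/5) = -783/5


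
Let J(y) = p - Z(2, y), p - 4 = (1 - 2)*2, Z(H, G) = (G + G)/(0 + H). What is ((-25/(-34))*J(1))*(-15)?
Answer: -375/34 ≈ -11.029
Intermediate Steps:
Z(H, G) = 2*G/H (Z(H, G) = (2*G)/H = 2*G/H)
p = 2 (p = 4 + (1 - 2)*2 = 4 - 1*2 = 4 - 2 = 2)
J(y) = 2 - y (J(y) = 2 - 2*y/2 = 2 - y)
((-25/(-34))*J(1))*(-15) = ((-25/(-34))*(2 - 1*1))*(-15) = ((-25*(-1/34))*(2 - 1))*(-15) = ((25/34)*1)*(-15) = (25/34)*(-15) = -375/34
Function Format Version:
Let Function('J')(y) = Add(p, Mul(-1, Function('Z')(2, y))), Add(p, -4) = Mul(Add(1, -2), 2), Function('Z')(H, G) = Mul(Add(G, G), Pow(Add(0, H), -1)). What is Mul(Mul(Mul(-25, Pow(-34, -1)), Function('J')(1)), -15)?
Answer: Rational(-375, 34) ≈ -11.029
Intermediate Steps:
Function('Z')(H, G) = Mul(2, G, Pow(H, -1)) (Function('Z')(H, G) = Mul(Mul(2, G), Pow(H, -1)) = Mul(2, G, Pow(H, -1)))
p = 2 (p = Add(4, Mul(Add(1, -2), 2)) = Add(4, Mul(-1, 2)) = Add(4, -2) = 2)
Function('J')(y) = Add(2, Mul(-1, y)) (Function('J')(y) = Add(2, Mul(-1, Mul(2, y, Pow(2, -1)))) = Add(2, Mul(-1, Mul(2, y, Rational(1, 2)))) = Add(2, Mul(-1, y)))
Mul(Mul(Mul(-25, Pow(-34, -1)), Function('J')(1)), -15) = Mul(Mul(Mul(-25, Pow(-34, -1)), Add(2, Mul(-1, 1))), -15) = Mul(Mul(Mul(-25, Rational(-1, 34)), Add(2, -1)), -15) = Mul(Mul(Rational(25, 34), 1), -15) = Mul(Rational(25, 34), -15) = Rational(-375, 34)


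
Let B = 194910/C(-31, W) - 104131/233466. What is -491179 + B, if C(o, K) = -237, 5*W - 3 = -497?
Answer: -9074390629075/18443814 ≈ -4.9200e+5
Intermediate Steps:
W = -494/5 (W = 3/5 + (1/5)*(-497) = 3/5 - 497/5 = -494/5 ≈ -98.800)
B = -15176512369/18443814 (B = 194910/(-237) - 104131/233466 = 194910*(-1/237) - 104131*1/233466 = -64970/79 - 104131/233466 = -15176512369/18443814 ≈ -822.85)
-491179 + B = -491179 - 15176512369/18443814 = -9074390629075/18443814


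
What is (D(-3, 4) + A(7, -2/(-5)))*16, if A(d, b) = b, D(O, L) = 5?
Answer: 432/5 ≈ 86.400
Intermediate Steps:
(D(-3, 4) + A(7, -2/(-5)))*16 = (5 - 2/(-5))*16 = (5 - 2*(-⅕))*16 = (5 + ⅖)*16 = (27/5)*16 = 432/5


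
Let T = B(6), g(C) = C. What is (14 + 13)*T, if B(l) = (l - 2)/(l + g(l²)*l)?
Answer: 18/37 ≈ 0.48649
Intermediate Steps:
B(l) = (-2 + l)/(l + l³) (B(l) = (l - 2)/(l + l²*l) = (-2 + l)/(l + l³))
T = 2/111 (T = (-2 + 6)/(6 + 6³) = 4/(6 + 216) = 4/222 = (1/222)*4 = 2/111 ≈ 0.018018)
(14 + 13)*T = (14 + 13)*(2/111) = 27*(2/111) = 18/37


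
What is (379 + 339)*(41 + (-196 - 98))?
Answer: -181654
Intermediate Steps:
(379 + 339)*(41 + (-196 - 98)) = 718*(41 - 294) = 718*(-253) = -181654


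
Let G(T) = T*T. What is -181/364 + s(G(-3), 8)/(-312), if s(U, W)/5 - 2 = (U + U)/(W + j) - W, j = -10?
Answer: -187/728 ≈ -0.25687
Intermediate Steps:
G(T) = T²
s(U, W) = 10 - 5*W + 10*U/(-10 + W) (s(U, W) = 10 + 5*((U + U)/(W - 10) - W) = 10 + 5*((2*U)/(-10 + W) - W) = 10 + 5*(2*U/(-10 + W) - W) = 10 + 5*(-W + 2*U/(-10 + W)) = 10 + (-5*W + 10*U/(-10 + W)) = 10 - 5*W + 10*U/(-10 + W))
-181/364 + s(G(-3), 8)/(-312) = -181/364 + (5*(-20 - 1*8² + 2*(-3)² + 12*8)/(-10 + 8))/(-312) = -181*1/364 + (5*(-20 - 1*64 + 2*9 + 96)/(-2))*(-1/312) = -181/364 + (5*(-½)*(-20 - 64 + 18 + 96))*(-1/312) = -181/364 + (5*(-½)*30)*(-1/312) = -181/364 - 75*(-1/312) = -181/364 + 25/104 = -187/728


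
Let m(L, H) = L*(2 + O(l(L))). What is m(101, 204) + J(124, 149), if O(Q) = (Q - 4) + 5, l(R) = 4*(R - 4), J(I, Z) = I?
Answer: 39615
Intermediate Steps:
l(R) = -16 + 4*R (l(R) = 4*(-4 + R) = -16 + 4*R)
O(Q) = 1 + Q (O(Q) = (-4 + Q) + 5 = 1 + Q)
m(L, H) = L*(-13 + 4*L) (m(L, H) = L*(2 + (1 + (-16 + 4*L))) = L*(2 + (-15 + 4*L)) = L*(-13 + 4*L))
m(101, 204) + J(124, 149) = 101*(-13 + 4*101) + 124 = 101*(-13 + 404) + 124 = 101*391 + 124 = 39491 + 124 = 39615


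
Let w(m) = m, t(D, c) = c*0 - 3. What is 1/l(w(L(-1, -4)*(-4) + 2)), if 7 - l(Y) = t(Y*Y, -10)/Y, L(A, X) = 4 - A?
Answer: 6/41 ≈ 0.14634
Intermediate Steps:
t(D, c) = -3 (t(D, c) = 0 - 3 = -3)
l(Y) = 7 + 3/Y (l(Y) = 7 - (-3)/Y = 7 + 3/Y)
1/l(w(L(-1, -4)*(-4) + 2)) = 1/(7 + 3/((4 - 1*(-1))*(-4) + 2)) = 1/(7 + 3/((4 + 1)*(-4) + 2)) = 1/(7 + 3/(5*(-4) + 2)) = 1/(7 + 3/(-20 + 2)) = 1/(7 + 3/(-18)) = 1/(7 + 3*(-1/18)) = 1/(7 - ⅙) = 1/(41/6) = 6/41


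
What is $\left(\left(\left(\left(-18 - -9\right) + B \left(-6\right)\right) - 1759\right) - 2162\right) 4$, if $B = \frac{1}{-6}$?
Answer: $-15716$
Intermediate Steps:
$B = - \frac{1}{6} \approx -0.16667$
$\left(\left(\left(\left(-18 - -9\right) + B \left(-6\right)\right) - 1759\right) - 2162\right) 4 = \left(\left(\left(\left(-18 - -9\right) - -1\right) - 1759\right) - 2162\right) 4 = \left(\left(\left(\left(-18 + 9\right) + 1\right) - 1759\right) - 2162\right) 4 = \left(\left(\left(-9 + 1\right) - 1759\right) - 2162\right) 4 = \left(\left(-8 - 1759\right) - 2162\right) 4 = \left(-1767 - 2162\right) 4 = \left(-3929\right) 4 = -15716$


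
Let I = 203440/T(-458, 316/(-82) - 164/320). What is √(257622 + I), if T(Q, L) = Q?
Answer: √13486661422/229 ≈ 507.13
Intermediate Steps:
I = -101720/229 (I = 203440/(-458) = 203440*(-1/458) = -101720/229 ≈ -444.19)
√(257622 + I) = √(257622 - 101720/229) = √(58893718/229) = √13486661422/229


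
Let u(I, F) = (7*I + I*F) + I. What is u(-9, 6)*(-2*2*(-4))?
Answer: -2016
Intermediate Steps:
u(I, F) = 8*I + F*I (u(I, F) = (7*I + F*I) + I = 8*I + F*I)
u(-9, 6)*(-2*2*(-4)) = (-9*(8 + 6))*(-2*2*(-4)) = (-9*14)*(-4*(-4)) = -126*16 = -2016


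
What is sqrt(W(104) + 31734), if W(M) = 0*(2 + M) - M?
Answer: sqrt(31630) ≈ 177.85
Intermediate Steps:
W(M) = -M (W(M) = 0 - M = -M)
sqrt(W(104) + 31734) = sqrt(-1*104 + 31734) = sqrt(-104 + 31734) = sqrt(31630)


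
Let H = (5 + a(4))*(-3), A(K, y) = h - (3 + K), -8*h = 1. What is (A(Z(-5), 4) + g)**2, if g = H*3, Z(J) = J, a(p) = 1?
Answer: 173889/64 ≈ 2717.0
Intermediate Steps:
h = -1/8 (h = -1/8*1 = -1/8 ≈ -0.12500)
A(K, y) = -25/8 - K (A(K, y) = -1/8 - (3 + K) = -1/8 + (-3 - K) = -25/8 - K)
H = -18 (H = (5 + 1)*(-3) = 6*(-3) = -18)
g = -54 (g = -18*3 = -54)
(A(Z(-5), 4) + g)**2 = ((-25/8 - 1*(-5)) - 54)**2 = ((-25/8 + 5) - 54)**2 = (15/8 - 54)**2 = (-417/8)**2 = 173889/64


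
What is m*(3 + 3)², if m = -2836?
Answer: -102096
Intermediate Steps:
m*(3 + 3)² = -2836*(3 + 3)² = -2836*6² = -2836*36 = -102096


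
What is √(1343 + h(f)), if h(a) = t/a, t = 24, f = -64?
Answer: √21482/4 ≈ 36.642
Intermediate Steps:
h(a) = 24/a
√(1343 + h(f)) = √(1343 + 24/(-64)) = √(1343 + 24*(-1/64)) = √(1343 - 3/8) = √(10741/8) = √21482/4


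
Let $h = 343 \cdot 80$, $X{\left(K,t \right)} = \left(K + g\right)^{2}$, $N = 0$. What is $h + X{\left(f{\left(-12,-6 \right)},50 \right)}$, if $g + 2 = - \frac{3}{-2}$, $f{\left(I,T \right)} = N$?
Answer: $\frac{109761}{4} \approx 27440.0$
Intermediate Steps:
$f{\left(I,T \right)} = 0$
$g = - \frac{1}{2}$ ($g = -2 - \frac{3}{-2} = -2 - - \frac{3}{2} = -2 + \frac{3}{2} = - \frac{1}{2} \approx -0.5$)
$X{\left(K,t \right)} = \left(- \frac{1}{2} + K\right)^{2}$ ($X{\left(K,t \right)} = \left(K - \frac{1}{2}\right)^{2} = \left(- \frac{1}{2} + K\right)^{2}$)
$h = 27440$
$h + X{\left(f{\left(-12,-6 \right)},50 \right)} = 27440 + \frac{\left(-1 + 2 \cdot 0\right)^{2}}{4} = 27440 + \frac{\left(-1 + 0\right)^{2}}{4} = 27440 + \frac{\left(-1\right)^{2}}{4} = 27440 + \frac{1}{4} \cdot 1 = 27440 + \frac{1}{4} = \frac{109761}{4}$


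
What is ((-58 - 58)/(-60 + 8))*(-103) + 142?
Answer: -1141/13 ≈ -87.769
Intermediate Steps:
((-58 - 58)/(-60 + 8))*(-103) + 142 = -116/(-52)*(-103) + 142 = -116*(-1/52)*(-103) + 142 = (29/13)*(-103) + 142 = -2987/13 + 142 = -1141/13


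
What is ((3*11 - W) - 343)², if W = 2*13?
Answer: 112896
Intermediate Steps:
W = 26
((3*11 - W) - 343)² = ((3*11 - 1*26) - 343)² = ((33 - 26) - 343)² = (7 - 343)² = (-336)² = 112896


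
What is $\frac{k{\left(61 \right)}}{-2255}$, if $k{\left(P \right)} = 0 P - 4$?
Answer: $\frac{4}{2255} \approx 0.0017738$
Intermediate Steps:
$k{\left(P \right)} = -4$ ($k{\left(P \right)} = 0 - 4 = -4$)
$\frac{k{\left(61 \right)}}{-2255} = - \frac{4}{-2255} = \left(-4\right) \left(- \frac{1}{2255}\right) = \frac{4}{2255}$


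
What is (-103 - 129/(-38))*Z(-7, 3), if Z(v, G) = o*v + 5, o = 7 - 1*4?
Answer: 30280/19 ≈ 1593.7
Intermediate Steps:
o = 3 (o = 7 - 4 = 3)
Z(v, G) = 5 + 3*v (Z(v, G) = 3*v + 5 = 5 + 3*v)
(-103 - 129/(-38))*Z(-7, 3) = (-103 - 129/(-38))*(5 + 3*(-7)) = (-103 - 129*(-1/38))*(5 - 21) = (-103 + 129/38)*(-16) = -3785/38*(-16) = 30280/19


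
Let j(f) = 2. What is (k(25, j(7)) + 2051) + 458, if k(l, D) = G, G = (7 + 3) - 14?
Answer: 2505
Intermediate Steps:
G = -4 (G = 10 - 14 = -4)
k(l, D) = -4
(k(25, j(7)) + 2051) + 458 = (-4 + 2051) + 458 = 2047 + 458 = 2505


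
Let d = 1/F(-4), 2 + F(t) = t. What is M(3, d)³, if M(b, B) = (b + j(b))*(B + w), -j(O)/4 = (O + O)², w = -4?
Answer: 1622234375/8 ≈ 2.0278e+8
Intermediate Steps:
F(t) = -2 + t
d = -⅙ (d = 1/(-2 - 4) = 1/(-6) = 1*(-⅙) = -⅙ ≈ -0.16667)
j(O) = -16*O² (j(O) = -4*(O + O)² = -4*4*O² = -16*O²)
M(b, B) = (-4 + B)*(b - 16*b²) (M(b, B) = (b - 16*b²)*(B - 4) = (b - 16*b²)*(-4 + B) = (-4 + B)*(b - 16*b²))
M(3, d)³ = (3*(-4 - ⅙ + 64*3 - 16*(-⅙)*3))³ = (3*(-4 - ⅙ + 192 + 8))³ = (3*(1175/6))³ = (1175/2)³ = 1622234375/8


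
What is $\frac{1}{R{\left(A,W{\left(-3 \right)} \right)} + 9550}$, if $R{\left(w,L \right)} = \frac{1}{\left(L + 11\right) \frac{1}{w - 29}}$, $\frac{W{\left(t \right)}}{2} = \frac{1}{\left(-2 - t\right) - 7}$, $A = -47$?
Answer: $\frac{8}{76343} \approx 0.00010479$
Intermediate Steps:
$W{\left(t \right)} = \frac{2}{-9 - t}$ ($W{\left(t \right)} = \frac{2}{\left(-2 - t\right) - 7} = \frac{2}{-9 - t}$)
$R{\left(w,L \right)} = \frac{-29 + w}{11 + L}$ ($R{\left(w,L \right)} = \frac{1}{\left(11 + L\right) \frac{1}{-29 + w}} = \frac{1}{\frac{1}{-29 + w} \left(11 + L\right)} = \frac{-29 + w}{11 + L}$)
$\frac{1}{R{\left(A,W{\left(-3 \right)} \right)} + 9550} = \frac{1}{\frac{-29 - 47}{11 - \frac{2}{9 - 3}} + 9550} = \frac{1}{\frac{1}{11 - \frac{2}{6}} \left(-76\right) + 9550} = \frac{1}{\frac{1}{11 - \frac{1}{3}} \left(-76\right) + 9550} = \frac{1}{\frac{1}{\frac{32}{3}} \left(-76\right) + 9550} = \frac{1}{\frac{3}{32} \left(-76\right) + 9550} = \frac{1}{- \frac{57}{8} + 9550} = \frac{1}{\frac{76343}{8}} = \frac{8}{76343}$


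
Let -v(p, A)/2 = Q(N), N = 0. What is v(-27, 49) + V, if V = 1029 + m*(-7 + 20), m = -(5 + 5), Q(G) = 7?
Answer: 885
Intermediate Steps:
m = -10 (m = -1*10 = -10)
v(p, A) = -14 (v(p, A) = -2*7 = -14)
V = 899 (V = 1029 - 10*(-7 + 20) = 1029 - 10*13 = 1029 - 130 = 899)
v(-27, 49) + V = -14 + 899 = 885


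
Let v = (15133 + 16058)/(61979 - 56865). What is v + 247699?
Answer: 1266763877/5114 ≈ 2.4771e+5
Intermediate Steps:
v = 31191/5114 ≈ 6.0991
v + 247699 = 31191/5114 + 247699 = 1266763877/5114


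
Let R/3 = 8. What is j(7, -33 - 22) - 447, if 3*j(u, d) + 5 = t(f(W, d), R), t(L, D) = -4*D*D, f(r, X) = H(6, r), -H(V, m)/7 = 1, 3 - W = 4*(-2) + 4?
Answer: -3650/3 ≈ -1216.7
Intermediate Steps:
W = 7 (W = 3 - (4*(-2) + 4) = 3 - (-8 + 4) = 3 - 1*(-4) = 3 + 4 = 7)
H(V, m) = -7 (H(V, m) = -7*1 = -7)
f(r, X) = -7
R = 24 (R = 3*8 = 24)
t(L, D) = -4*D²
j(u, d) = -2309/3 (j(u, d) = -5/3 + (-4*24²)/3 = -5/3 + (-4*576)/3 = -5/3 + (⅓)*(-2304) = -5/3 - 768 = -2309/3)
j(7, -33 - 22) - 447 = -2309/3 - 447 = -3650/3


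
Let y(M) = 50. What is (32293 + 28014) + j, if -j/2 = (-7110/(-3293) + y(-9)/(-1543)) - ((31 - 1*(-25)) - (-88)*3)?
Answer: 309656128593/5081099 ≈ 60943.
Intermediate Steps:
j = 3230291200/5081099 (j = -2*((-7110/(-3293) + 50/(-1543)) - ((31 - 1*(-25)) - (-88)*3)) = -2*((-7110*(-1/3293) + 50*(-1/1543)) - ((31 + 25) - 11*(-24))) = -2*((7110/3293 - 50/1543) - (56 + 264)) = -2*(10806080/5081099 - 1*320) = -2*(10806080/5081099 - 320) = -2*(-1615145600/5081099) = 3230291200/5081099 ≈ 635.75)
(32293 + 28014) + j = (32293 + 28014) + 3230291200/5081099 = 60307 + 3230291200/5081099 = 309656128593/5081099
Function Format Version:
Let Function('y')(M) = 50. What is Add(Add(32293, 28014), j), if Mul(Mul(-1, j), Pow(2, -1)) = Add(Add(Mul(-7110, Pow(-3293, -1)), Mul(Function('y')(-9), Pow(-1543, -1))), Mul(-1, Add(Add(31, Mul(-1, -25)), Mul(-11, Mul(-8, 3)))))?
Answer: Rational(309656128593, 5081099) ≈ 60943.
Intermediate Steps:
j = Rational(3230291200, 5081099) (j = Mul(-2, Add(Add(Mul(-7110, Pow(-3293, -1)), Mul(50, Pow(-1543, -1))), Mul(-1, Add(Add(31, Mul(-1, -25)), Mul(-11, Mul(-8, 3)))))) = Mul(-2, Add(Add(Mul(-7110, Rational(-1, 3293)), Mul(50, Rational(-1, 1543))), Mul(-1, Add(Add(31, 25), Mul(-11, -24))))) = Mul(-2, Add(Add(Rational(7110, 3293), Rational(-50, 1543)), Mul(-1, Add(56, 264)))) = Mul(-2, Add(Rational(10806080, 5081099), Mul(-1, 320))) = Mul(-2, Add(Rational(10806080, 5081099), -320)) = Mul(-2, Rational(-1615145600, 5081099)) = Rational(3230291200, 5081099) ≈ 635.75)
Add(Add(32293, 28014), j) = Add(Add(32293, 28014), Rational(3230291200, 5081099)) = Add(60307, Rational(3230291200, 5081099)) = Rational(309656128593, 5081099)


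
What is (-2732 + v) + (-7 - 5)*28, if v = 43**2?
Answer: -1219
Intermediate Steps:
v = 1849
(-2732 + v) + (-7 - 5)*28 = (-2732 + 1849) + (-7 - 5)*28 = -883 - 12*28 = -883 - 336 = -1219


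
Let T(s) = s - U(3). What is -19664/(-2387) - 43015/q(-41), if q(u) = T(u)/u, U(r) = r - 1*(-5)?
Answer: -85893581/2387 ≈ -35984.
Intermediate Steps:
U(r) = 5 + r (U(r) = r + 5 = 5 + r)
T(s) = -8 + s (T(s) = s - (5 + 3) = s - 1*8 = s - 8 = -8 + s)
q(u) = (-8 + u)/u
-19664/(-2387) - 43015/q(-41) = -19664/(-2387) - 43015*(-41/(-8 - 41)) = -19664*(-1/2387) - 43015/((-1/41*(-49))) = 19664/2387 - 43015/49/41 = 19664/2387 - 43015*41/49 = 19664/2387 - 251945/7 = -85893581/2387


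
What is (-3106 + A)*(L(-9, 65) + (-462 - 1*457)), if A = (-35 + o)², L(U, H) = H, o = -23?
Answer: -220332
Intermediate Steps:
A = 3364 (A = (-35 - 23)² = (-58)² = 3364)
(-3106 + A)*(L(-9, 65) + (-462 - 1*457)) = (-3106 + 3364)*(65 + (-462 - 1*457)) = 258*(65 + (-462 - 457)) = 258*(65 - 919) = 258*(-854) = -220332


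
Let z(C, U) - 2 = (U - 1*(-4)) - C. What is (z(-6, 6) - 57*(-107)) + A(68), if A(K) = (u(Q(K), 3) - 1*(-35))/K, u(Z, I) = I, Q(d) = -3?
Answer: 207997/34 ≈ 6117.6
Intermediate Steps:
z(C, U) = 6 + U - C (z(C, U) = 2 + ((U - 1*(-4)) - C) = 2 + ((U + 4) - C) = 2 + ((4 + U) - C) = 2 + (4 + U - C) = 6 + U - C)
A(K) = 38/K (A(K) = (3 - 1*(-35))/K = (3 + 35)/K = 38/K)
(z(-6, 6) - 57*(-107)) + A(68) = ((6 + 6 - 1*(-6)) - 57*(-107)) + 38/68 = ((6 + 6 + 6) + 6099) + 38*(1/68) = (18 + 6099) + 19/34 = 6117 + 19/34 = 207997/34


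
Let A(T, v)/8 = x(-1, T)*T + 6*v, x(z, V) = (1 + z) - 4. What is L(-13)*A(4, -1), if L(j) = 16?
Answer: -2816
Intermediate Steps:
x(z, V) = -3 + z
A(T, v) = -32*T + 48*v (A(T, v) = 8*((-3 - 1)*T + 6*v) = 8*(-4*T + 6*v) = -32*T + 48*v)
L(-13)*A(4, -1) = 16*(-32*4 + 48*(-1)) = 16*(-128 - 48) = 16*(-176) = -2816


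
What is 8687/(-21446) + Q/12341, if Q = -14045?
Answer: -408415337/264665086 ≈ -1.5431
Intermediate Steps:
8687/(-21446) + Q/12341 = 8687/(-21446) - 14045/12341 = 8687*(-1/21446) - 14045*1/12341 = -8687/21446 - 14045/12341 = -408415337/264665086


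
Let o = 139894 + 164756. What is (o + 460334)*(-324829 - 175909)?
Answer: -383056558192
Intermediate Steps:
o = 304650
(o + 460334)*(-324829 - 175909) = (304650 + 460334)*(-324829 - 175909) = 764984*(-500738) = -383056558192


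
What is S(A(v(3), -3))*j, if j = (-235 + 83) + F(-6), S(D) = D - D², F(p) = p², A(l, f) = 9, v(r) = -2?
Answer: 8352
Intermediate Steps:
S(D) = D - D²
j = -116 (j = (-235 + 83) + (-6)² = -152 + 36 = -116)
S(A(v(3), -3))*j = (9*(1 - 1*9))*(-116) = (9*(1 - 9))*(-116) = (9*(-8))*(-116) = -72*(-116) = 8352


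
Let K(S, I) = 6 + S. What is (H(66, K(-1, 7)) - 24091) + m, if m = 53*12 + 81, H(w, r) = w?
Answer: -23308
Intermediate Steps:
m = 717 (m = 636 + 81 = 717)
(H(66, K(-1, 7)) - 24091) + m = (66 - 24091) + 717 = -24025 + 717 = -23308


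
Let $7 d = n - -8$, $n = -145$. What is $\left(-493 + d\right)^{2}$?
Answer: $\frac{12873744}{49} \approx 2.6273 \cdot 10^{5}$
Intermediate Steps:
$d = - \frac{137}{7}$ ($d = \frac{-145 - -8}{7} = \frac{-145 + 8}{7} = \frac{1}{7} \left(-137\right) = - \frac{137}{7} \approx -19.571$)
$\left(-493 + d\right)^{2} = \left(-493 - \frac{137}{7}\right)^{2} = \left(- \frac{3588}{7}\right)^{2} = \frac{12873744}{49}$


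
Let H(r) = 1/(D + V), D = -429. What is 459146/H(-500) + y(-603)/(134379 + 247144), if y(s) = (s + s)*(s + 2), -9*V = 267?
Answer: -241040466702190/1144569 ≈ -2.1060e+8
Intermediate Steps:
V = -89/3 (V = -⅑*267 = -89/3 ≈ -29.667)
y(s) = 2*s*(2 + s) (y(s) = (2*s)*(2 + s) = 2*s*(2 + s))
H(r) = -3/1376 (H(r) = 1/(-429 - 89/3) = 1/(-1376/3) = -3/1376)
459146/H(-500) + y(-603)/(134379 + 247144) = 459146/(-3/1376) + (2*(-603)*(2 - 603))/(134379 + 247144) = 459146*(-1376/3) + (2*(-603)*(-601))/381523 = -631784896/3 + 724806*(1/381523) = -631784896/3 + 724806/381523 = -241040466702190/1144569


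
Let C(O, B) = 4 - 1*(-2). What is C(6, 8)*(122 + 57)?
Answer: 1074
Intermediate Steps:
C(O, B) = 6 (C(O, B) = 4 + 2 = 6)
C(6, 8)*(122 + 57) = 6*(122 + 57) = 6*179 = 1074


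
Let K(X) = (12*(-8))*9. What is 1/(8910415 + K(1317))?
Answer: 1/8909551 ≈ 1.1224e-7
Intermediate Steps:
K(X) = -864 (K(X) = -96*9 = -864)
1/(8910415 + K(1317)) = 1/(8910415 - 864) = 1/8909551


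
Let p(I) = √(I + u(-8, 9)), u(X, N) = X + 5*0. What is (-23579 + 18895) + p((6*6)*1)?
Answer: -4684 + 2*√7 ≈ -4678.7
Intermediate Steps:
u(X, N) = X (u(X, N) = X + 0 = X)
p(I) = √(-8 + I) (p(I) = √(I - 8) = √(-8 + I))
(-23579 + 18895) + p((6*6)*1) = (-23579 + 18895) + √(-8 + (6*6)*1) = -4684 + √(-8 + 36*1) = -4684 + √(-8 + 36) = -4684 + √28 = -4684 + 2*√7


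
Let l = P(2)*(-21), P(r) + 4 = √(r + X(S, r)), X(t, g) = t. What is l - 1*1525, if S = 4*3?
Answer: -1441 - 21*√14 ≈ -1519.6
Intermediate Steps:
S = 12
P(r) = -4 + √(12 + r) (P(r) = -4 + √(r + 12) = -4 + √(12 + r))
l = 84 - 21*√14 (l = (-4 + √(12 + 2))*(-21) = (-4 + √14)*(-21) = 84 - 21*√14 ≈ 5.4252)
l - 1*1525 = (84 - 21*√14) - 1*1525 = (84 - 21*√14) - 1525 = -1441 - 21*√14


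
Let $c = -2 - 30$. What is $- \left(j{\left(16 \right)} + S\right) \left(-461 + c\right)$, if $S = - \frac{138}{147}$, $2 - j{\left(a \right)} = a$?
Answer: $- \frac{360876}{49} \approx -7364.8$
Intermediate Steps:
$j{\left(a \right)} = 2 - a$
$S = - \frac{46}{49}$ ($S = \left(-138\right) \frac{1}{147} = - \frac{46}{49} \approx -0.93878$)
$c = -32$ ($c = -2 - 30 = -32$)
$- \left(j{\left(16 \right)} + S\right) \left(-461 + c\right) = - \left(\left(2 - 16\right) - \frac{46}{49}\right) \left(-461 - 32\right) = - \left(\left(2 - 16\right) - \frac{46}{49}\right) \left(-493\right) = - \left(-14 - \frac{46}{49}\right) \left(-493\right) = - \frac{\left(-732\right) \left(-493\right)}{49} = \left(-1\right) \frac{360876}{49} = - \frac{360876}{49}$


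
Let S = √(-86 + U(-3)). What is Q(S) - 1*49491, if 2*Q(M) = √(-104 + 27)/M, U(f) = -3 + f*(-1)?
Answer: -49491 + √6622/172 ≈ -49491.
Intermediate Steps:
U(f) = -3 - f
S = I*√86 (S = √(-86 + (-3 - 1*(-3))) = √(-86 + (-3 + 3)) = √(-86 + 0) = √(-86) = I*√86 ≈ 9.2736*I)
Q(M) = I*√77/(2*M) (Q(M) = (√(-104 + 27)/M)/2 = (√(-77)/M)/2 = ((I*√77)/M)/2 = (I*√77/M)/2 = I*√77/(2*M))
Q(S) - 1*49491 = I*√77/(2*((I*√86))) - 1*49491 = I*√77*(-I*√86/86)/2 - 49491 = √6622/172 - 49491 = -49491 + √6622/172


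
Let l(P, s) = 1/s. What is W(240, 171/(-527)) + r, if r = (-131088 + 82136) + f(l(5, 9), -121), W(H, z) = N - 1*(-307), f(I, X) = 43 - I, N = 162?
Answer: -435961/9 ≈ -48440.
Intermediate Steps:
W(H, z) = 469 (W(H, z) = 162 - 1*(-307) = 162 + 307 = 469)
r = -440182/9 (r = (-131088 + 82136) + (43 - 1/9) = -48952 + (43 - 1*1/9) = -48952 + (43 - 1/9) = -48952 + 386/9 = -440182/9 ≈ -48909.)
W(240, 171/(-527)) + r = 469 - 440182/9 = -435961/9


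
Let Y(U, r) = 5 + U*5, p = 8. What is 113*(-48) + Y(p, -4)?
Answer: -5379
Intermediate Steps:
Y(U, r) = 5 + 5*U
113*(-48) + Y(p, -4) = 113*(-48) + (5 + 5*8) = -5424 + (5 + 40) = -5424 + 45 = -5379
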